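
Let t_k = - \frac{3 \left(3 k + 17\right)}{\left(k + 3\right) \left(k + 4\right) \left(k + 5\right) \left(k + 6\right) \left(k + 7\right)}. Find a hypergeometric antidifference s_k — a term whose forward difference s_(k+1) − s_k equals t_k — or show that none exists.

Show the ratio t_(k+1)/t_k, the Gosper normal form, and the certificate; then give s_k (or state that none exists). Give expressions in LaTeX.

The ratio is (k + 3)*(3*k + 20)/((k + 8)*(3*k + 17)).
A = k + 3, B = k + 8, C = k + 17/3.
Solve (k + 3)·f(k+1) − (k + 7)·f(k) = k + 17/3.
deg f ≤ 4 (via 1,1,1).
Coefficient equations give f(k) = k*(k + 5)*(k**2 + 13*k + 54)/216.
Certificate R = B(k−1)f/C = k*(k + 5)*(k + 7)*(k**2 + 13*k + 54)/(72*(3*k + 17)) gives s_k = k*(-k**2 - 13*k - 54)/(24*(k**3 + 13*k**2 + 54*k + 72)).
Check: Δs_k = 3*(-3*k - 17)/(k**5 + 25*k**4 + 245*k**3 + 1175*k**2 + 2754*k + 2520). ✓

s_k = \frac{k \left(- k^{2} - 13 k - 54\right)}{24 \left(k^{3} + 13 k^{2} + 54 k + 72\right)}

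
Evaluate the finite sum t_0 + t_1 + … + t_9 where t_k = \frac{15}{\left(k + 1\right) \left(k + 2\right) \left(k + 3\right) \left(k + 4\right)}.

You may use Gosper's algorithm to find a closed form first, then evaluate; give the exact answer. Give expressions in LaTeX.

Σ = 475/572

Compute t_(k+1)/t_k: get (k + 1)/(k + 5).
Gosper form: A/B · C(k+1)/C(k) with A=k + 1, B=k + 5, C=1.
f must satisfy (k + 1)·f(k+1) − (k + 4)·f(k) = 1.
From deg A=1, deg B=1, deg C=0: d=3.
Coefficient equations give f(k) = k*(k**2 + 6*k + 11)/18.
R(k) = B(k−1)·f(k)/C(k) = k*(k + 4)*(k**2 + 6*k + 11)/18; s_k = R·t_k = 5*k*(k**2 + 6*k + 11)/(6*(k + 1)*(k + 2)*(k + 3)).
s_(k+1) − s_k = 15/(k**4 + 10*k**3 + 35*k**2 + 50*k + 24) = t_k.
Telescoping: Σ = s_(10) − s_(0) = 475/572 − (0) = 475/572.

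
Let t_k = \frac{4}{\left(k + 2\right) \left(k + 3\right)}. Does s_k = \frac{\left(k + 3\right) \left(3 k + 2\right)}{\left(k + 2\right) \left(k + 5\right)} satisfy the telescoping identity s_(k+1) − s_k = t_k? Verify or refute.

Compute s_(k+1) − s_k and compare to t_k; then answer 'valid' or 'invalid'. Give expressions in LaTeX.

s_(k+1) = (k + 4)*(3*k + 5)/((k + 3)*(k + 6))
s_(k+1) − s_k = 2*(5*k**2 + 29*k + 46)/(k**4 + 16*k**3 + 91*k**2 + 216*k + 180)
(s_(k+1) − s_k) − t_k = 2*(3*k**2 + 7*k - 14)/(k**4 + 16*k**3 + 91*k**2 + 216*k + 180)

Invalid: residual \frac{2 \left(3 k^{2} + 7 k - 14\right)}{k^{4} + 16 k^{3} + 91 k^{2} + 216 k + 180} ≠ 0.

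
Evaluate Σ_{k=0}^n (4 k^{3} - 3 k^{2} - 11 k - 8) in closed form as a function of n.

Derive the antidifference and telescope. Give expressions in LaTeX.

Compute t_(k+1)/t_k: get (4*k**3 + 9*k**2 - 5*k - 18)/(4*k**3 - 3*k**2 - 11*k - 8).
So A=1 and B=1, with C=k**3 - 3*k**2/4 - 11*k/4 - 2.
Solve (1)·f(k+1) − (1)·f(k) = k**3 - 3*k**2/4 - 11*k/4 - 2.
Bound: deg f ≤ 4.
Solving with deg f ≤ 4: f(k) = k*(k**3 - 3*k**2 - 3*k - 3)/4.
So s_k = (B(k−1)f/C)·t_k = (k*(k**3 - 3*k**2 - 3*k - 3)/(4*k**3 - 3*k**2 - 11*k - 8))·t_k = k*(k**3 - 3*k**2 - 3*k - 3).
Verify: 4*k**3 - 3*k**2 - 11*k - 8 matches t_k.
Telescope: S(n) = s_(n+1) − s_(0) = n**4 + n**3 - 6*n**2 - 14*n - 8 − (0) = n**4 + n**3 - 6*n**2 - 14*n - 8.

S(n) = n^{4} + n^{3} - 6 n^{2} - 14 n - 8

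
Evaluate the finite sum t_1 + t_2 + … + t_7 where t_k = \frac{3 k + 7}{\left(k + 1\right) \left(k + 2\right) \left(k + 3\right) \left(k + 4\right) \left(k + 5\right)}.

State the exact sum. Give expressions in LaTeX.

t_(k+1)/t_k = (k + 1)*(3*k + 10)/((k + 6)*(3*k + 7)).
Normal form (A,B,C) = (k + 1, k + 6, k + 7/3).
Set up (k + 1)·f(k+1) − (k + 5)·f(k) − (k + 7/3) = 0.
Degrees (1,1,1) ⇒ d ≤ 4.
Solving with deg f ≤ 4: f(k) = k*(k + 2)*(k**2 + 8*k + 19)/36.
So s_k = (B(k−1)f/C)·t_k = (k*(k + 2)*(k + 5)*(k**2 + 8*k + 19)/(12*(3*k + 7)))·t_k = k*(k**2 + 8*k + 19)/(12*(k**3 + 8*k**2 + 19*k + 12)).
Verify: (3*k + 7)/(k**5 + 15*k**4 + 85*k**3 + 225*k**2 + 274*k + 120) matches t_k.
Σ_(k=1)^(7) t_k = s_(8) − s_(1) = 49/594 − (7/120) = 287/11880.

Σ = 287/11880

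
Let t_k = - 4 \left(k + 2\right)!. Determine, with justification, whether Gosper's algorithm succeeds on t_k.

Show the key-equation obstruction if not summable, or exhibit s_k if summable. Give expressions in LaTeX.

No — t_k has no hypergeometric antidifference.

Step 1: r(k) = k + 3.
A = k + 3, B = 1, C = 1.
Need (k + 3)·f(k+1) − (1)·f(k) = 1.
Bound: deg f ≤ -1.
Negative degree bound (-1): no f exists, t_k not Gosper-summable.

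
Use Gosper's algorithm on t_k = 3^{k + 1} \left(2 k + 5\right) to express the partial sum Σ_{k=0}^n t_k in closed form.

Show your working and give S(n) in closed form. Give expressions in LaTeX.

S(n) = 9 \cdot 3^{n} n + 18 \cdot 3^{n} - 3

Step 1: r(k) = 3*(2*k + 7)/(2*k + 5).
A = 3, B = 1, C = k + 5/2.
Need (3)·f(k+1) − (1)·f(k) = k + 5/2.
Bound: deg f ≤ 1.
Solve for f: f(k) = (k + 1)/2 (degree 1 ≤ 1).
Then R = B(k−1)f/C = (k + 1)/(2*k + 5), so s_k = R(k)·t_k = 3**(k + 1)*(k + 1).
Verify: 3**(k + 1)*(2*k + 5) matches t_k.
Evaluate: s_(n+1) = 3**(n + 2)*(n + 2); subtract s_(0) = 3 ⇒ S(n) = 9*3**n*n + 18*3**n - 3.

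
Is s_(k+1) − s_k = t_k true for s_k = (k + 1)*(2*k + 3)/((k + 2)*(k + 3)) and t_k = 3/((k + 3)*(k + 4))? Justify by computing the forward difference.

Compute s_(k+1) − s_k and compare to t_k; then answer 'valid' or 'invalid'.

Invalid: residual 2*(k + 1)/(k**3 + 9*k**2 + 26*k + 24) ≠ 0.

s_(k+1) = (k + 2)*(2*k + 5)/((k + 3)*(k + 4))
s_(k+1) − s_k = (5*k + 8)/(k**3 + 9*k**2 + 26*k + 24)
(s_(k+1) − s_k) − t_k = 2*(k + 1)/(k**3 + 9*k**2 + 26*k + 24)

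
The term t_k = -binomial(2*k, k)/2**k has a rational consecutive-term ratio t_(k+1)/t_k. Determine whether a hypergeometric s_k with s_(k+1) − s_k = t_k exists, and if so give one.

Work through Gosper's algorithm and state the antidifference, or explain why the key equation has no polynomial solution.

none — t_k is not Gosper-summable

Step 1: r(k) = (2*k + 1)/(k + 1).
So A=2*k + 1 and B=k + 1, with C=1.
f must satisfy (2*k + 1)·f(k+1) − (k)·f(k) = 1.
Bound: deg f ≤ -1.
Bound -1 < 0, so the key equation has no polynomial solution.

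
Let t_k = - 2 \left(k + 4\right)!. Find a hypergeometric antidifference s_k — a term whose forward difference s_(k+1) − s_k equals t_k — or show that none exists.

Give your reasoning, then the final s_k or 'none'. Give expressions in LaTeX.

no hypergeometric antidifference exists

The ratio is k + 5.
Take A(k)=k + 5, B(k)=1, C(k)=1.
Solve (k + 5)·f(k+1) − (1)·f(k) = 1.
deg f ≤ -1 (via 1,0,0).
Negative degree bound (-1): no f exists, t_k not Gosper-summable.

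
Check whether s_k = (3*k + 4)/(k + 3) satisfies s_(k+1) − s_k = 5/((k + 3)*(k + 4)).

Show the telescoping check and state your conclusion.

Valid: the claim telescopes to t_k.

s_(k+1) = (3*k + 7)/(k + 4)
s_(k+1) − s_k = 5/(k**2 + 7*k + 12)
(s_(k+1) − s_k) − t_k = 0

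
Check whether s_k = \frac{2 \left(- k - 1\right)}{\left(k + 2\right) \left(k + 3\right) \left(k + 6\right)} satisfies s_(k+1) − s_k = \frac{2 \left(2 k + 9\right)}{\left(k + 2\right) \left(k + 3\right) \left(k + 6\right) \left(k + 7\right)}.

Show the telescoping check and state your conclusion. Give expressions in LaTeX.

s_(k+1) = 2*(-k - 2)/((k + 3)*(k + 4)*(k + 7))
s_(k+1) − s_k = 2*(2*k**2 + 11*k + 4)/(k**5 + 22*k**4 + 185*k**3 + 740*k**2 + 1404*k + 1008)
(s_(k+1) − s_k) − t_k = 4*(-3*k - 16)/(k**5 + 22*k**4 + 185*k**3 + 740*k**2 + 1404*k + 1008)

Invalid: residual \frac{4 \left(- 3 k - 16\right)}{k^{5} + 22 k^{4} + 185 k^{3} + 740 k^{2} + 1404 k + 1008} ≠ 0.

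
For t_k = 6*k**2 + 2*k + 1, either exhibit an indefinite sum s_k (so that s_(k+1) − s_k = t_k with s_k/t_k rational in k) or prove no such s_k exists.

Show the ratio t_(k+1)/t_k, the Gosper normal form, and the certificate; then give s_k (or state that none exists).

The ratio is (6*k**2 + 14*k + 9)/(6*k**2 + 2*k + 1).
So A=1 and B=1, with C=k**2 + k/3 + 1/6.
Key eq: (1)·f(k+1) = (1)·f(k) + (k**2 + k/3 + 1/6).
d = 3 from the (0,0,2) case.
A polynomial solution: f(k) = k*(2*k**2 - 2*k + 1)/6.
Get s_k = R·t_k = k*(2*k**2 - 2*k + 1) with R(k) = B(k−1)f(k)/C(k) = k*(2*k**2 - 2*k + 1)/(6*k**2 + 2*k + 1).
Δs = 6*k**2 + 2*k + 1, as required.

s_k = k*(2*k**2 - 2*k + 1)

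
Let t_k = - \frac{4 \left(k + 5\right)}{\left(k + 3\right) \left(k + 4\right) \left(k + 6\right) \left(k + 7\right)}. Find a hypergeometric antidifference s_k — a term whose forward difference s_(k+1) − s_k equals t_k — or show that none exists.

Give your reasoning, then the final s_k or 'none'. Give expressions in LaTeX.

s_k = \frac{k \left(- k - 9\right)}{9 \left(k^{2} + 9 k + 18\right)}

The ratio is (k + 3)*(k + 6)**2/((k + 5)**2*(k + 8)).
So A=k + 3 and B=k + 8, with C=k**2 + 10*k + 25.
Need (k + 3)·f(k+1) − (k + 7)·f(k) = k**2 + 10*k + 25.
deg f ≤ 4 (via 1,1,2).
Coefficient equations give f(k) = k*(k + 4)*(k + 5)*(k + 9)/36.
Get s_k = R·t_k = k*(-k - 9)/(9*(k**2 + 9*k + 18)) with R(k) = B(k−1)f(k)/C(k) = k*(k + 4)*(k + 7)*(k + 9)/(36*(k + 5)).
Verify: 4*(-k - 5)/(k**4 + 20*k**3 + 145*k**2 + 450*k + 504) matches t_k.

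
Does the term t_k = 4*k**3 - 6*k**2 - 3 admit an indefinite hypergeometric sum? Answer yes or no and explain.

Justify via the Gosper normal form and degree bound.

Yes. s_k = k*(k**3 - 4*k**2 + 4*k - 4).

Ratio r(k) = (4*k**3 + 6*k**2 - 5)/(4*k**3 - 6*k**2 - 3).
A = 1, B = 1, C = k**3 - 3*k**2/2 - 3/4.
Key eq: (1)·f(k+1) = (1)·f(k) + (k**3 - 3*k**2/2 - 3/4).
Degrees (0,0,3) ⇒ d ≤ 4.
Match coefficients ⇒ f(k) = k*(k**3 - 4*k**2 + 4*k - 4)/4.
So s_k = (B(k−1)f/C)·t_k = (k*(k**3 - 4*k**2 + 4*k - 4)/(4*k**3 - 6*k**2 - 3))·t_k = k*(k**3 - 4*k**2 + 4*k - 4).
Check: Δs_k = 4*k**3 - 6*k**2 - 3. ✓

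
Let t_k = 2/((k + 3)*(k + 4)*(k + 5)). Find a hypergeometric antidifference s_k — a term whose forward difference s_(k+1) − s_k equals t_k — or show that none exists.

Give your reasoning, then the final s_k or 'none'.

t_(k+1)/t_k = (k + 3)/(k + 6).
Gosper form: A/B · C(k+1)/C(k) with A=k + 3, B=k + 6, C=1.
Set up (k + 3)·f(k+1) − (k + 5)·f(k) − (1) = 0.
From deg A=1, deg B=1, deg C=0: d=2.
Solving with deg f ≤ 2: f(k) = k*(k + 7)/24.
So s_k = (B(k−1)f/C)·t_k = (k*(k + 5)*(k + 7)/24)·t_k = k*(k + 7)/(12*(k + 3)*(k + 4)).
Check: Δs_k = 2/(k**3 + 12*k**2 + 47*k + 60). ✓

s_k = k*(k + 7)/(12*(k + 3)*(k + 4))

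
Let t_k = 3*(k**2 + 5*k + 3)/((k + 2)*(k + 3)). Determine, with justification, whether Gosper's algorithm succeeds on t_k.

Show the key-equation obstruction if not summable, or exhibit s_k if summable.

Compute t_(k+1)/t_k: get (k + 2)*(5*k + (k + 1)**2 + 8)/((k + 4)*(k**2 + 5*k + 3)).
So A=k + 2 and B=k + 4, with C=k**2 + 5*k + 3.
f must satisfy (k + 2)·f(k+1) − (k + 3)·f(k) = k**2 + 5*k + 3.
deg f ≤ 2 (via 1,1,2).
Match coefficients ⇒ f(k) = k*(2*k + 1)/2.
R(k) = B(k−1)·f(k)/C(k) = k*(k + 3)*(2*k + 1)/(2*(k**2 + 5*k + 3)); s_k = R·t_k = 3*k*(2*k + 1)/(2*(k + 2)).
Δs = 3*(k**2 + 5*k + 3)/(k**2 + 5*k + 6), as required.

Yes. s_k = 3*k*(2*k + 1)/(2*(k + 2)).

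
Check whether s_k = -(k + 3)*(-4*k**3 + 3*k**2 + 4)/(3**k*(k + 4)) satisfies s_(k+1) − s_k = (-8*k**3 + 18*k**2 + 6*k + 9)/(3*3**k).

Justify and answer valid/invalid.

s_(k+1) = -(k + 4)*(-4*(k + 1)**3 + 3*(k + 1)**2 + 4)/(3*3**k*(k + 5))
s_(k+1) − s_k = 2*(-4*k**5 - 23*k**4 + 17*k**3 + 168*k**2 + 84*k + 66)/(3*3**k*(k**2 + 9*k + 20))
(s_(k+1) − s_k) − t_k = (8*k**4 + 26*k**3 - 87*k**2 - 33*k - 48)/(3*3**k*(k**2 + 9*k + 20))

Invalid: residual (8*k**4 + 26*k**3 - 87*k**2 - 33*k - 48)/(3*3**k*(k**2 + 9*k + 20)) ≠ 0.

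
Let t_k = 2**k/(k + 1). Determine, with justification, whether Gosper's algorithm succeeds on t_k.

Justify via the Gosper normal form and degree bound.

Compute t_(k+1)/t_k: get 2*(k + 1)/(k + 2).
Gosper form: A/B · C(k+1)/C(k) with A=2*k + 2, B=k + 2, C=1.
Solve (2*k + 2)·f(k+1) − (k + 1)·f(k) = 1.
deg f ≤ -1 (via 1,1,0).
Bound -1 < 0, so the key equation has no polynomial solution.

No — t_k has no hypergeometric antidifference.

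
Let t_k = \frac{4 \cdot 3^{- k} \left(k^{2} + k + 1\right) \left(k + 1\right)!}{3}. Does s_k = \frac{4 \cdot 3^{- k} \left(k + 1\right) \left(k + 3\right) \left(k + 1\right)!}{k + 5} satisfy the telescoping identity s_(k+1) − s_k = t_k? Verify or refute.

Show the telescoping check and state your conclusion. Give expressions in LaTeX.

Invalid: residual - \frac{8 \cdot 3^{- k} \left(k^{3} + 6 k^{2} + 3 k + 2\right) \left(k + 1\right)!}{3 \left(k + 5\right) \left(k + 6\right)} ≠ 0.

s_(k+1) = 4*(k + 2)*(k + 4)*factorial(k + 2)/(3*3**k*(k + 6))
s_(k+1) − s_k = 4*(k**4 + 10*k**3 + 30*k**2 + 35*k + 26)*factorial(k + 1)/(3*3**k*(k + 5)*(k + 6))
(s_(k+1) − s_k) − t_k = -8*(k**3 + 6*k**2 + 3*k + 2)*factorial(k + 1)/(3*3**k*(k + 5)*(k + 6))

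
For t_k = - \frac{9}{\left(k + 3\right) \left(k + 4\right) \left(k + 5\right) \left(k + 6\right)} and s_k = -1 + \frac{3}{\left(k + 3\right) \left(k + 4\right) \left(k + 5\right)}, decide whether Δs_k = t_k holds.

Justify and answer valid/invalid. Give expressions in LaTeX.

valid; difference matches t_k

s_(k+1) = -1 + 3/((k + 4)*(k + 5)*(k + 6))
s_(k+1) − s_k = -9/((k + 3)*(k + 4)*(k + 5)*(k + 6))
(s_(k+1) − s_k) − t_k = 0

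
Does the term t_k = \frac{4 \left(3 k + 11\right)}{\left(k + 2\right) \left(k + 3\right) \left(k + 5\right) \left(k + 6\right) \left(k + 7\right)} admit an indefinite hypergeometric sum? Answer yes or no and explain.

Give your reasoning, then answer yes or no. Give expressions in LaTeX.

Step 1: r(k) = (k + 2)*(k + 5)*(3*k + 14)/((k + 4)*(k + 8)*(3*k + 11)).
A = k + 2, B = k + 8, C = k**2 + 23*k/3 + 44/3.
Key eq: (k + 2)·f(k+1) = (k + 7)·f(k) + (k**2 + 23*k/3 + 44/3).
Degrees (1,1,2) ⇒ d ≤ 5.
Solving with deg f ≤ 5: f(k) = k*(k + 3)*(k + 4)*(k**2 + 13*k + 52)/180.
So s_k = (B(k−1)f/C)·t_k = (k*(k + 3)*(k + 7)*(k**2 + 13*k + 52)/(60*(3*k + 11)))·t_k = k*(k**2 + 13*k + 52)/(15*(k**3 + 13*k**2 + 52*k + 60)).
Δs = 4*(3*k + 11)/(k**5 + 23*k**4 + 203*k**3 + 853*k**2 + 1692*k + 1260), as required.

Yes. s_k = \frac{k \left(k^{2} + 13 k + 52\right)}{15 \left(k^{3} + 13 k^{2} + 52 k + 60\right)}.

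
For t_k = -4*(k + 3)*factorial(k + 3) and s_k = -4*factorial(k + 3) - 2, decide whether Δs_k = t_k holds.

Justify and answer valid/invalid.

Valid — Δs_k = t_k.

s_(k+1) = -4*factorial(k + 4) - 2
s_(k+1) − s_k = -4*(k + 3)*factorial(k + 3)
(s_(k+1) − s_k) − t_k = 0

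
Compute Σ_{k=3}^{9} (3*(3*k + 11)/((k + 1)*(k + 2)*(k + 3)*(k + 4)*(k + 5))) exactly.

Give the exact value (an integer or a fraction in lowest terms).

Σ = 61/3080

The ratio is (k + 1)*(3*k + 14)/((k + 6)*(3*k + 11)).
So A=k + 1 and B=k + 6, with C=k + 11/3.
Need (k + 1)·f(k+1) − (k + 5)·f(k) = k + 11/3.
d = 4 from the (1,1,1) case.
Solving with deg f ≤ 4: f(k) = k*(k + 3)*(k**2 + 7*k + 14)/24.
So s_k = (B(k−1)f/C)·t_k = (k*(k + 3)*(k + 5)*(k**2 + 7*k + 14)/(8*(3*k + 11)))·t_k = 3*k*(k**2 + 7*k + 14)/(8*(k**3 + 7*k**2 + 14*k + 8)).
Δs = 3*(3*k + 11)/(k**5 + 15*k**4 + 85*k**3 + 225*k**2 + 274*k + 120), as required.
Sum = s_(10) − s_(3); s_(10) = 115/308, s_(3) = 99/280 ⇒ 61/3080.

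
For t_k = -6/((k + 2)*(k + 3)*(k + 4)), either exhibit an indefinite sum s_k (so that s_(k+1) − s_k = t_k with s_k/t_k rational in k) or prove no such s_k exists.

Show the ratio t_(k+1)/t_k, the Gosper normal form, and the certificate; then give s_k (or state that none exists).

s_k = k*(-k - 5)/(2*(k + 2)*(k + 3))

Step 1: r(k) = (k + 2)/(k + 5).
Factor: A=k + 2; B=k + 5; C=1.
Need (k + 2)·f(k+1) − (k + 4)·f(k) = 1.
From deg A=1, deg B=1, deg C=0: d=2.
Solving with deg f ≤ 2: f(k) = k*(k + 5)/12.
So s_k = (B(k−1)f/C)·t_k = (k*(k + 4)*(k + 5)/12)·t_k = k*(-k - 5)/(2*(k + 2)*(k + 3)).
Verify: -6/(k**3 + 9*k**2 + 26*k + 24) matches t_k.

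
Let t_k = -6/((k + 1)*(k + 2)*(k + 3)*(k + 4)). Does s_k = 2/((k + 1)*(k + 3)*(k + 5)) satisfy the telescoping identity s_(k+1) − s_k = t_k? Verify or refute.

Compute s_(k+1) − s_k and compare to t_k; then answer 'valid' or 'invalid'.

Invalid: residual 6*(4*k + 19)/(k**6 + 21*k**5 + 175*k**4 + 735*k**3 + 1624*k**2 + 1764*k + 720) ≠ 0.

s_(k+1) = 2/((k + 2)*(k + 4)*(k + 6))
s_(k+1) − s_k = 2/((k + 2)*(k + 4)*(k + 6)) - 2/((k + 1)*(k + 3)*(k + 5))
(s_(k+1) − s_k) − t_k = 6*(4*k + 19)/(k**6 + 21*k**5 + 175*k**4 + 735*k**3 + 1624*k**2 + 1764*k + 720)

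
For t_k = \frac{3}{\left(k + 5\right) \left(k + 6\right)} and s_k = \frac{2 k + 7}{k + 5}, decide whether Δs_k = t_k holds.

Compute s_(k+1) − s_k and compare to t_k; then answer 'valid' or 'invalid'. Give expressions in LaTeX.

valid (s_(k+1) − s_k reduces to t_k)

s_(k+1) = (2*k + 9)/(k + 6)
s_(k+1) − s_k = 3/(k**2 + 11*k + 30)
(s_(k+1) − s_k) − t_k = 0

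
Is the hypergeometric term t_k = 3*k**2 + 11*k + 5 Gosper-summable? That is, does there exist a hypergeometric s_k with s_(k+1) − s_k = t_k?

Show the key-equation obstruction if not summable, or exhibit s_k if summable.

Yes. s_k = k**2*(k + 4).

Ratio r(k) = (3*k**2 + 17*k + 19)/(3*k**2 + 11*k + 5).
A = 1, B = 1, C = k**2 + 11*k/3 + 5/3.
Set up (1)·f(k+1) − (1)·f(k) − (k**2 + 11*k/3 + 5/3) = 0.
Degrees (0,0,2) ⇒ d ≤ 3.
Solving with deg f ≤ 3: f(k) = k**2*(k + 4)/3.
Certificate R = B(k−1)f/C = k**2*(k + 4)/(3*k**2 + 11*k + 5) gives s_k = k**2*(k + 4).
Δs = 3*k**2 + 11*k + 5, as required.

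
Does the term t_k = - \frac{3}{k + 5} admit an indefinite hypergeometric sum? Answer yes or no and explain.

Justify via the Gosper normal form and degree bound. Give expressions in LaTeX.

No — the linear system for f has no solution.

The ratio is (k + 5)/(k + 6).
So A=k + 5 and B=k + 6, with C=1.
Key eq: (k + 5)·f(k+1) = (k + 5)·f(k) + (1).
deg f ≤ 0 (via 1,1,0).
Put f(k) = c0: A·f(k+1) − B(k−1)·f(k) − C = -1; need -1 = 0 — inconsistent ⇒ no f, not summable.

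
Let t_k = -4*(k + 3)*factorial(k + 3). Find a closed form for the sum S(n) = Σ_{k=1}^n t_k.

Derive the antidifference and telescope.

The ratio is (k + 4)**2/(k + 3).
Factor: A=k + 4; B=1; C=k + 3.
f must satisfy (k + 4)·f(k+1) − (1)·f(k) = k + 3.
Bound: deg f ≤ 0.
Coefficient equations give f(k) = 1.
R(k) = B(k−1)·f(k)/C(k) = 1/(k + 3); s_k = R·t_k = -4*factorial(k + 3).
Δs = -4*(k + 3)*factorial(k + 3), as required.
Telescope: S(n) = s_(n+1) − s_(1) = -4*factorial(n + 4) − (-96) = 96 - 4*factorial(n + 4).

S(n) = 96 - 4*factorial(n + 4)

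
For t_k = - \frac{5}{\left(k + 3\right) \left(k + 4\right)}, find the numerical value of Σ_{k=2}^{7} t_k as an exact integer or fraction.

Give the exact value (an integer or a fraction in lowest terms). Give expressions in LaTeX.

The ratio is (k + 3)/(k + 5).
Take A(k)=k + 3, B(k)=k + 5, C(k)=1.
Need (k + 3)·f(k+1) − (k + 4)·f(k) = 1.
d = 1 from the (1,1,0) case.
A polynomial solution: f(k) = k/3.
Then R = B(k−1)f/C = k*(k + 4)/3, so s_k = R(k)·t_k = -5*k/(3*k + 9).
Verify: -5/(k**2 + 7*k + 12) matches t_k.
Sum = s_(8) − s_(2); s_(8) = -40/33, s_(2) = -2/3 ⇒ -6/11.

Σ = -6/11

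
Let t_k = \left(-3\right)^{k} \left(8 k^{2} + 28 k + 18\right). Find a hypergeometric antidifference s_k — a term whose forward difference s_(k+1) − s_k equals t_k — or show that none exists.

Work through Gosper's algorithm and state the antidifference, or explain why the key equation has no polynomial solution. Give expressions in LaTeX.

t_(k+1)/t_k = 3*(-4*k**2 - 22*k - 27)/(4*k**2 + 14*k + 9).
Normal form (A,B,C) = (-3, 1, k**2 + 7*k/2 + 9/4).
Set up (-3)·f(k+1) − (1)·f(k) − (k**2 + 7*k/2 + 9/4) = 0.
Degrees (0,0,2) ⇒ d ≤ 2.
A polynomial solution: f(k) = -k*(k + 2)/4.
So s_k = (B(k−1)f/C)·t_k = (-k*(k + 2)/(4*k**2 + 14*k + 9))·t_k = -2*(-3)**k*k*(k + 2).
Check: Δs_k = (-3)**k*(8*k**2 + 28*k + 18). ✓

s_k = - 2 \left(-3\right)^{k} k \left(k + 2\right)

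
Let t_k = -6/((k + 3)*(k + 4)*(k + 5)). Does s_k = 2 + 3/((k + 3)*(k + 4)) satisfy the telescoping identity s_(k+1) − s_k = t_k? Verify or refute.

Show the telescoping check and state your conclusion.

s_(k+1) = 2 + 3/((k + 4)*(k + 5))
s_(k+1) − s_k = -6/(k**3 + 12*k**2 + 47*k + 60)
(s_(k+1) − s_k) − t_k = 0

Valid: the claim telescopes to t_k.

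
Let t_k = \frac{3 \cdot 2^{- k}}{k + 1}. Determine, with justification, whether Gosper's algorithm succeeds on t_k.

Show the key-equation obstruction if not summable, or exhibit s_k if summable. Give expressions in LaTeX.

Ratio r(k) = (k + 1)/(2*(k + 2)).
Take A(k)=k/2 + 1/2, B(k)=k + 2, C(k)=1.
Set up (k/2 + 1/2)·f(k+1) − (k + 1)·f(k) − (1) = 0.
From deg A=1, deg B=1, deg C=0: d=-1.
d = -1 < 0 ⇒ no nonzero polynomial f; not summable.

No — t_k has no hypergeometric antidifference.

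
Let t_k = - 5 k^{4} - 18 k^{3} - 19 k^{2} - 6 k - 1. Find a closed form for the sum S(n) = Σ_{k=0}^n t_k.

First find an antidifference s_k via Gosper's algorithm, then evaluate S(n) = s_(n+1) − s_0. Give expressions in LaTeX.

r(k) = (5*k**4 + 38*k**3 + 103*k**2 + 118*k + 49)/(5*k**4 + 18*k**3 + 19*k**2 + 6*k + 1) after simplifying.
So A=1 and B=1, with C=k**4 + 18*k**3/5 + 19*k**2/5 + 6*k/5 + 1/5.
f must satisfy (1)·f(k+1) − (1)·f(k) = k**4 + 18*k**3/5 + 19*k**2/5 + 6*k/5 + 1/5.
d = 5 from the (0,0,4) case.
Coefficient equations give f(k) = k*(k**2 + k - 1)**2/5.
R(k) = B(k−1)·f(k)/C(k) = k*(k**2 + k - 1)**2/(5*k**4 + 18*k**3 + 19*k**2 + 6*k + 1); s_k = R·t_k = k*(-k**4 - 2*k**3 + k**2 + 2*k - 1).
Verify: -5*k**4 - 18*k**3 - 19*k**2 - 6*k - 1 matches t_k.
s_(n+1) = -n**5 - 7*n**4 - 17*n**3 - 17*n**2 - 7*n - 1 and s_(0) = 0, so S(n) = -n**5 - 7*n**4 - 17*n**3 - 17*n**2 - 7*n - 1.

S(n) = - n^{5} - 7 n^{4} - 17 n^{3} - 17 n^{2} - 7 n - 1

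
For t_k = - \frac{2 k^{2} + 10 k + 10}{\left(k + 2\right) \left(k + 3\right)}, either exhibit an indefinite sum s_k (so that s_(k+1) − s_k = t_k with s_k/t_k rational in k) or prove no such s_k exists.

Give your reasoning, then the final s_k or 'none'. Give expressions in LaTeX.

The ratio is (k + 2)*(5*k + (k + 1)**2 + 10)/((k + 4)*(k**2 + 5*k + 5)).
Gosper form: A/B · C(k+1)/C(k) with A=k + 2, B=k + 4, C=k**2 + 5*k + 5.
f must satisfy (k + 2)·f(k+1) − (k + 3)·f(k) = k**2 + 5*k + 5.
From deg A=1, deg B=1, deg C=2: d=2.
A polynomial solution: f(k) = k*(2*k + 3)/2.
So s_k = (B(k−1)f/C)·t_k = (k*(k + 3)*(2*k + 3)/(2*(k**2 + 5*k + 5)))·t_k = -k*(2*k + 3)/(k + 2).
Verify: 2*(-k**2 - 5*k - 5)/(k**2 + 5*k + 6) matches t_k.

s_k = - \frac{k \left(2 k + 3\right)}{k + 2}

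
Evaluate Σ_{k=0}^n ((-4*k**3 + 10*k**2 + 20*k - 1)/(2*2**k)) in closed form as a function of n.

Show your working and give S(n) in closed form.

Compute t_(k+1)/t_k: get (4*k**3 + 2*k**2 - 28*k - 25)/(2*(4*k**3 - 10*k**2 - 20*k + 1)).
A = 1/2, B = 1, C = k**3 - 5*k**2/2 - 5*k + 1/4.
Need (1/2)·f(k+1) − (1)·f(k) = k**3 - 5*k**2/2 - 5*k + 1/4.
Bound: deg f ≤ 3.
Match coefficients ⇒ f(k) = -(2*k + 3)*(2*k**2 - 2*k + 1)/2.
So s_k = (B(k−1)f/C)·t_k = (-2*(2*k + 3)*(2*k**2 - 2*k + 1)/(4*k**3 - 10*k**2 - 20*k + 1))·t_k = (4*k**3 + 2*k**2 - 4*k + 3)/2**k.
s_(k+1) − s_k = (-4*k**3 + 10*k**2 + 20*k - 1)/(2*2**k) = t_k.
Evaluate: s_(n+1) = 2**(-n - 1)*(4*n**3 + 14*n**2 + 12*n + 5); subtract s_(0) = 3 ⇒ S(n) = (-6*2**n + 4*n**3 + 14*n**2 + 12*n + 5)/(2*2**n).

S(n) = (-6*2**n + 4*n**3 + 14*n**2 + 12*n + 5)/(2*2**n)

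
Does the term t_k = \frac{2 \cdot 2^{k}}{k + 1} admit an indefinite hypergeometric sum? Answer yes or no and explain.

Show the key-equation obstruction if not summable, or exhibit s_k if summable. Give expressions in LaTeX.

No — key equation has no polynomial f.

Compute t_(k+1)/t_k: get 2*(k + 1)/(k + 2).
A = 2*k + 2, B = k + 2, C = 1.
Key eq: (2*k + 2)·f(k+1) = (k + 1)·f(k) + (1).
Degrees (1,1,0) ⇒ d ≤ -1.
deg f ≤ -1 is impossible — no certificate.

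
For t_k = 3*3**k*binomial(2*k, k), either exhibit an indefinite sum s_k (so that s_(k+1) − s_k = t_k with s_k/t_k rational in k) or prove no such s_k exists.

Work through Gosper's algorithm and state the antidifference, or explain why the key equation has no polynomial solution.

not Gosper-summable; s_k does not exist

t_(k+1)/t_k = 6*(2*k + 1)/(k + 1).
Take A(k)=12*k + 6, B(k)=k + 1, C(k)=1.
Key eq: (12*k + 6)·f(k+1) = (k)·f(k) + (1).
Bound: deg f ≤ -1.
Bound -1 < 0, so the key equation has no polynomial solution.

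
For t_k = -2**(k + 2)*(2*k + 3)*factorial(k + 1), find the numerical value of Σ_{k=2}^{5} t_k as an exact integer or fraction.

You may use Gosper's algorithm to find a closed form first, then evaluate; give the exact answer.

Σ = -1290144

t_(k+1)/t_k = 2*(k + 2)*(2*k + 5)/(2*k + 3).
A = 2*k + 4, B = 1, C = k + 3/2.
f must satisfy (2*k + 4)·f(k+1) − (1)·f(k) = k + 3/2.
Degrees (1,0,1) ⇒ d ≤ 0.
Solve for f: f(k) = 1/2 (degree 0 ≤ 0).
Certificate R = B(k−1)f/C = 1/(2*k + 3) gives s_k = -2**(k + 2)*factorial(k + 1).
Δs = -2**(k + 2)*(2*k + 3)*factorial(k + 1), as required.
Sum = s_(6) − s_(2); s_(6) = -1290240, s_(2) = -96 ⇒ -1290144.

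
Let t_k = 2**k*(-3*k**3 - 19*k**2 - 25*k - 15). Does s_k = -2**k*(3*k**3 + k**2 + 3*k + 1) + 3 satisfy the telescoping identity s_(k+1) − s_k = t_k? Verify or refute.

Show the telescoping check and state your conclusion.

s_(k+1) = -2*2**k*(3*k + 3*(k + 1)**3 + (k + 1)**2 + 4) + 3
s_(k+1) − s_k = 2**k*(-3*k**3 - 19*k**2 - 25*k - 15)
(s_(k+1) − s_k) − t_k = 0

valid (s_(k+1) − s_k reduces to t_k)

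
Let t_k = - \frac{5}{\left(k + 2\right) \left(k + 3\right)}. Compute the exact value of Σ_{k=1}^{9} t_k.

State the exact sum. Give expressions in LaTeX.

r(k) = (k + 2)/(k + 4) after simplifying.
So A=k + 2 and B=k + 4, with C=1.
Need (k + 2)·f(k+1) − (k + 3)·f(k) = 1.
d = 1 from the (1,1,0) case.
Match coefficients ⇒ f(k) = k/2.
So s_k = (B(k−1)f/C)·t_k = (k*(k + 3)/2)·t_k = -5*k/(2*k + 4).
s_(k+1) − s_k = -5/(k**2 + 5*k + 6) = t_k.
Σ_(k=1)^(9) t_k = s_(10) − s_(1) = -25/12 − (-5/6) = -5/4.

Σ = -5/4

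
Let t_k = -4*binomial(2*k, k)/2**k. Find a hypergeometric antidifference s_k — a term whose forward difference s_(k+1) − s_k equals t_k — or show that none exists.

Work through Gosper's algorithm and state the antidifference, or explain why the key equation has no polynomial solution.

no hypergeometric antidifference exists

t_(k+1)/t_k = (2*k + 1)/(k + 1).
A = 2*k + 1, B = k + 1, C = 1.
Key eq: (2*k + 1)·f(k+1) = (k)·f(k) + (1).
Degrees (1,1,0) ⇒ d ≤ -1.
d = -1 < 0 ⇒ no nonzero polynomial f; not summable.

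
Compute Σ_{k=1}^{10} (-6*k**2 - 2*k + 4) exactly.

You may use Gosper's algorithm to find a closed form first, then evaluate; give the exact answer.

Σ = -2380

t_(k+1)/t_k = (k + 3*(k + 1)**2 - 1)/(3*k**2 + k - 2).
So A=1 and B=1, with C=k**2 + k/3 - 2/3.
Key eq: (1)·f(k+1) = (1)·f(k) + (k**2 + k/3 - 2/3).
Bound: deg f ≤ 3.
Coefficient equations give f(k) = k*(k - 2)*(k + 1)/3.
So s_k = (B(k−1)f/C)·t_k = (k*(k - 2)/(3*k - 2))·t_k = 2*k*(-k**2 + k + 2).
Δs = -6*k**2 - 2*k + 4, as required.
Evaluate s at k=11 and k=1: -2376 and 4; difference -2380.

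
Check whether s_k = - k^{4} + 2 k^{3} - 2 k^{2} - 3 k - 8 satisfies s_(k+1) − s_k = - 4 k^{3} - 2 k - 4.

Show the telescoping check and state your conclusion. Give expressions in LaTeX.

s_(k+1) = -k**4 - 2*k**3 - 2*k**2 - 5*k - 12
s_(k+1) − s_k = -4*k**3 - 2*k - 4
(s_(k+1) − s_k) − t_k = 0

valid (s_(k+1) − s_k reduces to t_k)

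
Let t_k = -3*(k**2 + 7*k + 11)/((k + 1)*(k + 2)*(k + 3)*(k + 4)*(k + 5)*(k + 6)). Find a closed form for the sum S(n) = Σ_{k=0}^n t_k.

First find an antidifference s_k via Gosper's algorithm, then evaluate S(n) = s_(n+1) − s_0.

S(n) = (-n**3 - 12*n**2 - 44*n - 33)/(15*(n**3 + 12*n**2 + 44*n + 48))

t_(k+1)/t_k = (k + 1)*(7*k + (k + 1)**2 + 18)/((k + 7)*(k**2 + 7*k + 11)).
A = k + 1, B = k + 7, C = k**2 + 7*k + 11.
f must satisfy (k + 1)·f(k+1) − (k + 6)·f(k) = k**2 + 7*k + 11.
d = 5 from the (1,1,2) case.
Solve for f: f(k) = k*(k + 2)*(k + 4)*(k**2 + 9*k + 23)/45 (degree 5 ≤ 5).
Get s_k = R·t_k = k*(-k**2 - 9*k - 23)/(15*(k**3 + 9*k**2 + 23*k + 15)) with R(k) = B(k−1)f(k)/C(k) = k*(k + 2)*(k + 4)*(k + 6)*(k**2 + 9*k + 23)/(45*(k**2 + 7*k + 11)).
s_(k+1) − s_k = 3*(-k**2 - 7*k - 11)/(k**6 + 21*k**5 + 175*k**4 + 735*k**3 + 1624*k**2 + 1764*k + 720) = t_k.
Telescope: S(n) = s_(n+1) − s_(0) = (-n**3 - 12*n**2 - 44*n - 33)/(15*(n**3 + 12*n**2 + 44*n + 48)) − (0) = (-n**3 - 12*n**2 - 44*n - 33)/(15*(n**3 + 12*n**2 + 44*n + 48)).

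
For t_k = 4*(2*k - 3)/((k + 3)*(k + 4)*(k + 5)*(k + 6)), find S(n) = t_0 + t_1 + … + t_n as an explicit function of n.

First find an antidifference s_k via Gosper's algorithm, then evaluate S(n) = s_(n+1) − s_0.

S(n) = 4*(-n - 1)/(n**3 + 15*n**2 + 74*n + 120)

Step 1: r(k) = (k + 3)*(2*k - 1)/((k + 7)*(2*k - 3)).
Factor: A=k + 3; B=k + 7; C=k - 3/2.
Key eq: (k + 3)·f(k+1) = (k + 6)·f(k) + (k - 3/2).
d = 3 from the (1,1,1) case.
Solving with deg f ≤ 3: f(k) = -k/2.
Certificate R = B(k−1)f/C = -k*(k + 6)/(2*k - 3) gives s_k = -4*k/((k + 3)*(k + 4)*(k + 5)).
Δs = 4*(2*k - 3)/(k**4 + 18*k**3 + 119*k**2 + 342*k + 360), as required.
Σ_(k=0)^n t_k = s_(n+1) − s_(0) = (4*(-n - 1)/(n**3 + 15*n**2 + 74*n + 120)) − (0), i.e. 4*(-n - 1)/(n**3 + 15*n**2 + 74*n + 120).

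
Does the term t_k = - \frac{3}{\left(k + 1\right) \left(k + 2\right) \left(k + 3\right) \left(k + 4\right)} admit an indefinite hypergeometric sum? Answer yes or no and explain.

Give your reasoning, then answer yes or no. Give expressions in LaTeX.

r(k) = (k + 1)/(k + 5) after simplifying.
A = k + 1, B = k + 5, C = 1.
Set up (k + 1)·f(k+1) − (k + 4)·f(k) − (1) = 0.
Degrees (1,1,0) ⇒ d ≤ 3.
Match coefficients ⇒ f(k) = k*(k**2 + 6*k + 11)/18.
Get s_k = R·t_k = k*(-k**2 - 6*k - 11)/(6*(k + 1)*(k + 2)*(k + 3)) with R(k) = B(k−1)f(k)/C(k) = k*(k + 4)*(k**2 + 6*k + 11)/18.
Verify: -3/(k**4 + 10*k**3 + 35*k**2 + 50*k + 24) matches t_k.

Yes. s_k = \frac{k \left(- k^{2} - 6 k - 11\right)}{6 \left(k + 1\right) \left(k + 2\right) \left(k + 3\right)}.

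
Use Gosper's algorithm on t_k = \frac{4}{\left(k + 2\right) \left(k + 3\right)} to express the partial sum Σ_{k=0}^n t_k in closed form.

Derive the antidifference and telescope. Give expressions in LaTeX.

r(k) = (k + 2)/(k + 4) after simplifying.
Normal form (A,B,C) = (k + 2, k + 4, 1).
Key eq: (k + 2)·f(k+1) = (k + 3)·f(k) + (1).
From deg A=1, deg B=1, deg C=0: d=1.
Solve for f: f(k) = k/2 (degree 1 ≤ 1).
Get s_k = R·t_k = 2*k/(k + 2) with R(k) = B(k−1)f(k)/C(k) = k*(k + 3)/2.
s_(k+1) − s_k = 4/(k**2 + 5*k + 6) = t_k.
Telescope: S(n) = s_(n+1) − s_(0) = 2*(n + 1)/(n + 3) − (0) = 2*(n + 1)/(n + 3).

S(n) = \frac{2 \left(n + 1\right)}{n + 3}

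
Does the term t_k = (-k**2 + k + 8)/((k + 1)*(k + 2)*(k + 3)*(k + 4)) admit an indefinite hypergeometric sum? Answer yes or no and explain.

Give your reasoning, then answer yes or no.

The ratio is (k + 1)*(k - (k + 1)**2 + 9)/((k + 5)*(-k**2 + k + 8)).
Take A(k)=k + 1, B(k)=k + 5, C(k)=k**2 - k - 8.
Key eq: (k + 1)·f(k+1) = (k + 4)·f(k) + (k**2 - k - 8).
From deg A=1, deg B=1, deg C=2: d=3.
A polynomial solution: f(k) = -k*(k + 2)*(k + 7)/3.
Get s_k = R·t_k = k*(k + 7)/(3*(k**2 + 4*k + 3)) with R(k) = B(k−1)f(k)/C(k) = -k*(k + 2)*(k + 4)*(k + 7)/(3*(k**2 - k - 8)).
Verify: (-k**2 + k + 8)/(k**4 + 10*k**3 + 35*k**2 + 50*k + 24) matches t_k.

Yes. s_k = k*(k + 7)/(3*(k**2 + 4*k + 3)).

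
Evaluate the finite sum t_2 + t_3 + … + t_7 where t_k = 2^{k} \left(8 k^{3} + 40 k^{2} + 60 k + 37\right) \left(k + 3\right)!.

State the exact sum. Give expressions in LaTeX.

Σ = 2483144287200

Ratio r(k) = 2*(8*k**4 + 96*k**3 + 420*k**2 + 801*k + 580)/(8*k**3 + 40*k**2 + 60*k + 37).
Factor: A=2*k + 8; B=1; C=k**3 + 5*k**2 + 15*k/2 + 37/8.
Key eq: (2*k + 8)·f(k+1) = (1)·f(k) + (k**3 + 5*k**2 + 15*k/2 + 37/8).
Degrees (1,0,3) ⇒ d ≤ 2.
Match coefficients ⇒ f(k) = (4*k**2 - 2*k + 3)/8.
Then R = B(k−1)f/C = (4*k**2 - 2*k + 3)/(8*k**3 + 40*k**2 + 60*k + 37), so s_k = R(k)·t_k = 2**k*(4*k**2 - 2*k + 3)*factorial(k + 3).
s_(k+1) − s_k = 2**k*(8*k**3 + 40*k**2 + 60*k + 37)*factorial(k + 3) = t_k.
Σ_(k=2)^(7) t_k = s_(8) − s_(2) = 2483144294400 − (7200) = 2483144287200.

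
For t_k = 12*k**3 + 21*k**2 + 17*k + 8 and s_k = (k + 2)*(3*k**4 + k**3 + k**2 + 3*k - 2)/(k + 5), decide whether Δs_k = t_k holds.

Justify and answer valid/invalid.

Invalid: residual 3*(-9*k**4 - 80*k**3 - 121*k**2 - 90*k - 42)/(k**2 + 11*k + 30) ≠ 0.

s_(k+1) = (k + 3)*(3*k + 3*(k + 1)**4 + (k + 1)**3 + (k + 1)**2 + 1)/(k + 6)
s_(k+1) − s_k = 2*(6*k**5 + 63*k**4 + 184*k**3 + 231*k**2 + 164*k + 57)/(k**2 + 11*k + 30)
(s_(k+1) − s_k) − t_k = 3*(-9*k**4 - 80*k**3 - 121*k**2 - 90*k - 42)/(k**2 + 11*k + 30)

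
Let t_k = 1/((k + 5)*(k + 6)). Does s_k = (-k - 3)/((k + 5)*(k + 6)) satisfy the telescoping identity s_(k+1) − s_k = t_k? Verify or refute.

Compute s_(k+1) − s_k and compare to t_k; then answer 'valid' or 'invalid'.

s_(k+1) = (-k - 4)/((k + 6)*(k + 7))
s_(k+1) − s_k = (k + 1)/(k**3 + 18*k**2 + 107*k + 210)
(s_(k+1) − s_k) − t_k = -6/(k**3 + 18*k**2 + 107*k + 210)

Invalid: residual -6/(k**3 + 18*k**2 + 107*k + 210) ≠ 0.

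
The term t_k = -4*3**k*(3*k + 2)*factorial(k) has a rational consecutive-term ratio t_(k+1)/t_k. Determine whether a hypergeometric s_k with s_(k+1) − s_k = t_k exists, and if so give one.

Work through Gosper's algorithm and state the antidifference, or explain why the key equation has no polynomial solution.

r(k) = 3*(k + 1)*(3*k + 5)/(3*k + 2) after simplifying.
Gosper form: A/B · C(k+1)/C(k) with A=3*k + 3, B=1, C=k + 2/3.
Need (3*k + 3)·f(k+1) − (1)·f(k) = k + 2/3.
Bound: deg f ≤ 0.
A polynomial solution: f(k) = 1/3.
So s_k = (B(k−1)f/C)·t_k = (1/(3*k + 2))·t_k = -4*3**k*factorial(k).
Δs = -4*3**k*(3*k + 2)*factorial(k), as required.

s_k = -4*3**k*factorial(k)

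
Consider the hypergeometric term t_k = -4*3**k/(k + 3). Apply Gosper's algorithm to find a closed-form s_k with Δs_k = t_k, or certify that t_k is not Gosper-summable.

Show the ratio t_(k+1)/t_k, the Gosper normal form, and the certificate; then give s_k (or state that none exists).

The ratio is 3*(k + 3)/(k + 4).
Take A(k)=3*k + 9, B(k)=k + 4, C(k)=1.
Set up (3*k + 9)·f(k+1) − (k + 3)·f(k) − (1) = 0.
Degrees (1,1,0) ⇒ d ≤ -1.
d = -1 < 0 ⇒ no nonzero polynomial f; not summable.

not Gosper-summable; s_k does not exist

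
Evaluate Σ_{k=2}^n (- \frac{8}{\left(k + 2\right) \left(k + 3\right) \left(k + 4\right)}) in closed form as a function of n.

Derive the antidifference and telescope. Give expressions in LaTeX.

Compute t_(k+1)/t_k: get (k + 2)/(k + 5).
Gosper form: A/B · C(k+1)/C(k) with A=k + 2, B=k + 5, C=1.
Set up (k + 2)·f(k+1) − (k + 4)·f(k) − (1) = 0.
d = 2 from the (1,1,0) case.
A polynomial solution: f(k) = k*(k + 5)/12.
Get s_k = R·t_k = 2*k*(-k - 5)/(3*(k + 2)*(k + 3)) with R(k) = B(k−1)f(k)/C(k) = k*(k + 4)*(k + 5)/12.
s_(k+1) − s_k = -8/(k**3 + 9*k**2 + 26*k + 24) = t_k.
Evaluate: s_(n+1) = 2*(-n**2 - 7*n - 6)/(3*(n**2 + 7*n + 12)); subtract s_(2) = -7/15 ⇒ S(n) = (-n**2 - 7*n + 8)/(5*(n**2 + 7*n + 12)).

S(n) = \frac{- n^{2} - 7 n + 8}{5 \left(n^{2} + 7 n + 12\right)}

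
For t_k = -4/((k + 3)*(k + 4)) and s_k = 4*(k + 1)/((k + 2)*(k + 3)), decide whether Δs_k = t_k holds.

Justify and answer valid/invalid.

Invalid: residual 8/(k**3 + 9*k**2 + 26*k + 24) ≠ 0.

s_(k+1) = 4*(k + 2)/((k + 3)*(k + 4))
s_(k+1) − s_k = -4*k/(k**3 + 9*k**2 + 26*k + 24)
(s_(k+1) − s_k) − t_k = 8/(k**3 + 9*k**2 + 26*k + 24)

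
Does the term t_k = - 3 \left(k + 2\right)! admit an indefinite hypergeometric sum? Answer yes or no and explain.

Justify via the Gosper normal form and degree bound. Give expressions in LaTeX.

No — t_k has no hypergeometric antidifference.

t_(k+1)/t_k = k + 3.
Normal form (A,B,C) = (k + 3, 1, 1).
f must satisfy (k + 3)·f(k+1) − (1)·f(k) = 1.
d = -1 from the (1,0,0) case.
deg f ≤ -1 is impossible — no certificate.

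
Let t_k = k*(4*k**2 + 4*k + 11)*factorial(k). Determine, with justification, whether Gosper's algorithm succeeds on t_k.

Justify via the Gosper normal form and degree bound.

Yes. s_k = (4*k**2 - 4*k + 3)*factorial(k).

Ratio r(k) = (k + 1)**2*(4*k + 4*(k + 1)**2 + 15)/(k*(4*k**2 + 4*k + 11)).
Normal form (A,B,C) = (k + 1, 1, k**3 + k**2 + 11*k/4).
Set up (k + 1)·f(k+1) − (1)·f(k) − (k**3 + k**2 + 11*k/4) = 0.
Degrees (1,0,3) ⇒ d ≤ 2.
A polynomial solution: f(k) = (4*k**2 - 4*k + 3)/4.
So s_k = (B(k−1)f/C)·t_k = ((4*k**2 - 4*k + 3)/(k*(4*k**2 + 4*k + 11)))·t_k = (4*k**2 - 4*k + 3)*factorial(k).
Δs = k*(4*k**2 + 4*k + 11)*factorial(k), as required.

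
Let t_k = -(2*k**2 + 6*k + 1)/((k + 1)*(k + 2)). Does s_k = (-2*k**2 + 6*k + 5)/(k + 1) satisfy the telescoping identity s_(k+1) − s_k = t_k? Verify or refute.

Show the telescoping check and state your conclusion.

s_(k+1) = (-2*k**2 + 2*k + 9)/(k + 2)
s_(k+1) − s_k = (-2*k**2 - 6*k - 1)/(k**2 + 3*k + 2)
(s_(k+1) − s_k) − t_k = 0

Valid: the claim telescopes to t_k.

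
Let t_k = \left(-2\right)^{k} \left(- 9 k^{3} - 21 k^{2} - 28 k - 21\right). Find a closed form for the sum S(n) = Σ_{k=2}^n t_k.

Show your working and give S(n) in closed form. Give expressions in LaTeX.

The ratio is 2*(-9*k**3 - 48*k**2 - 97*k - 79)/(9*k**3 + 21*k**2 + 28*k + 21).
So A=-2 and B=1, with C=k**3 + 7*k**2/3 + 28*k/9 + 7/3.
Solve (-2)·f(k+1) − (1)·f(k) = k**3 + 7*k**2/3 + 28*k/9 + 7/3.
Bound: deg f ≤ 3.
Solve for f: f(k) = -(3*k**3 + k**2 + 2*k + 3)/9 (degree 3 ≤ 3).
So s_k = (B(k−1)f/C)·t_k = (-(3*k**3 + k**2 + 2*k + 3)/(9*k**3 + 21*k**2 + 28*k + 21))·t_k = (-2)**k*(3*k**3 + k**2 + 2*k + 3).
Δs = (-2)**k*(-9*k**3 - 21*k**2 - 28*k - 21), as required.
Evaluate: s_(n+1) = (-2)**(n + 1)*(3*n**3 + 10*n**2 + 13*n + 9); subtract s_(2) = 140 ⇒ S(n) = -6*(-2)**n*n**3 - 26*(-2)**n*n - 18*(-2)**n + 10*(-2)**(n + 1)*n**2 - 140.

S(n) = - 6 \left(-2\right)^{n} n^{3} - 26 \left(-2\right)^{n} n - 18 \left(-2\right)^{n} + 10 \left(-2\right)^{n + 1} n^{2} - 140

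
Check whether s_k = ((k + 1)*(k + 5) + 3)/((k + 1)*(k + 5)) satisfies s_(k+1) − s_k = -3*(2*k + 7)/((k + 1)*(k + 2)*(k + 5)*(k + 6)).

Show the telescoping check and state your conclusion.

valid (s_(k+1) − s_k reduces to t_k)

s_(k+1) = ((k + 2)*(k + 6) + 3)/((k + 2)*(k + 6))
s_(k+1) − s_k = 3*(-2*k - 7)/(k**4 + 14*k**3 + 65*k**2 + 112*k + 60)
(s_(k+1) − s_k) − t_k = 0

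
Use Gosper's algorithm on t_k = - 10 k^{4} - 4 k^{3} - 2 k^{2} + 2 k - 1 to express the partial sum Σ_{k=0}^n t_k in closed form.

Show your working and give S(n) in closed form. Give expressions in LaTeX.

S(n) = - 2 n^{5} - 6 n^{4} - 6 n^{3} - n^{2} - 1

The ratio is (10*k**4 + 44*k**3 + 74*k**2 + 54*k + 15)/(10*k**4 + 4*k**3 + 2*k**2 - 2*k + 1).
A = 1, B = 1, C = k**4 + 2*k**3/5 + k**2/5 - k/5 + 1/10.
f must satisfy (1)·f(k+1) − (1)·f(k) = k**4 + 2*k**3/5 + k**2/5 - k/5 + 1/10.
Degrees (0,0,4) ⇒ d ≤ 5.
Solve for f: f(k) = k*(2*k**4 - 4*k**3 + 2*k**2 - k + 2)/10 (degree 5 ≤ 5).
Then R = B(k−1)f/C = k*(2*k**4 - 4*k**3 + 2*k**2 - k + 2)/(10*k**4 + 4*k**3 + 2*k**2 - 2*k + 1), so s_k = R(k)·t_k = k*(-2*k**4 + 4*k**3 - 2*k**2 + k - 2).
Check: Δs_k = -10*k**4 - 4*k**3 - 2*k**2 + 2*k - 1. ✓
Telescope: S(n) = s_(n+1) − s_(0) = -2*n**5 - 6*n**4 - 6*n**3 - n**2 - 1 − (0) = -2*n**5 - 6*n**4 - 6*n**3 - n**2 - 1.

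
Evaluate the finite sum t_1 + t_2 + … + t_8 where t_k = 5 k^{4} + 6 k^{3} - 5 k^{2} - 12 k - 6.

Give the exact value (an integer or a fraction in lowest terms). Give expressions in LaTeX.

t_(k+1)/t_k = (5*k**4 + 26*k**3 + 43*k**2 + 16*k - 12)/(5*k**4 + 6*k**3 - 5*k**2 - 12*k - 6).
So A=1 and B=1, with C=k**4 + 6*k**3/5 - k**2 - 12*k/5 - 6/5.
f must satisfy (1)·f(k+1) − (1)·f(k) = k**4 + 6*k**3/5 - k**2 - 12*k/5 - 6/5.
From deg A=0, deg B=0, deg C=4: d=5.
Match coefficients ⇒ f(k) = k*(k + 1)*(k**3 - 2*k**2 - k - 1)/5.
Get s_k = R·t_k = k*(k**4 - k**3 - 3*k**2 - 2*k - 1) with R(k) = B(k−1)f(k)/C(k) = k*(k**3 - 2*k**2 - k - 1)/(5*k**3 + k**2 - 6*k - 6).
Δs = 5*k**4 + 6*k**3 - 5*k**2 - 12*k - 6, as required.
Evaluate s at k=9 and k=1: 50130 and -6; difference 50136.

Σ = 50136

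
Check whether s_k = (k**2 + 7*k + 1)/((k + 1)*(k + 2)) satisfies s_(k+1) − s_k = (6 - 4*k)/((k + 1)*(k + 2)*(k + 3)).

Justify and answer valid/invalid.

Valid: the claim telescopes to t_k.

s_(k+1) = (7*k + (k + 1)**2 + 8)/((k + 2)*(k + 3))
s_(k+1) − s_k = 2*(3 - 2*k)/(k**3 + 6*k**2 + 11*k + 6)
(s_(k+1) − s_k) − t_k = 0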